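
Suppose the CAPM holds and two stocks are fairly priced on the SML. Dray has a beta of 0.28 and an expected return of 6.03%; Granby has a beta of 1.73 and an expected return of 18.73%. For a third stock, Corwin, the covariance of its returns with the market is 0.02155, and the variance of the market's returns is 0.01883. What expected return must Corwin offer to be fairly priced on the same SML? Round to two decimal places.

MRP = (18.73% − 6.03%) / (1.73 − 0.28) = 8.7586%
R_f = 6.03% − 0.28 × 8.7586% = 3.5776%
β_Corwin = Cov / Var(R_m) = 0.02155 / 0.01883 = 1.1445
E(R_Corwin) = R_f + β × MRP = 3.5776% + 1.1445 × 8.7586% = 13.60%

13.60%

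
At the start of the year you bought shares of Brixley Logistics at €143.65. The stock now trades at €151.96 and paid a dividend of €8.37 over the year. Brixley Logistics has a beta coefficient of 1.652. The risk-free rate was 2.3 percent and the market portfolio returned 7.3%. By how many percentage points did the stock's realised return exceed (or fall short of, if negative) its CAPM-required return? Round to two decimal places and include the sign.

+1.05%

Realised HPR = (P1 + D1 − P0) / P0 = (151.96 + 8.37 − 143.65) / 143.65 = 16.68 / 143.65 = 11.6116%
MRP = 7.3% − 2.3% = 5.00%
CAPM required = R_f + β·MRP = 2.3% + 1.652 × 5.0% = 10.5600%
α = realised − required = 11.6116% − 10.5600% = +1.05%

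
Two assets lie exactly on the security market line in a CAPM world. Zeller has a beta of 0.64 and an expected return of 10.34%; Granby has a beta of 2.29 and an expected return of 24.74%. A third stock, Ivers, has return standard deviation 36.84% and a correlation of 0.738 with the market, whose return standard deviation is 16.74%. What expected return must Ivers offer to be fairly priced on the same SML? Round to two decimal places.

MRP = (24.74% − 10.34%) / (2.29 − 0.64) = 8.7273%
R_f = 10.34% − 0.64 × 8.7273% = 4.7545%
β_Ivers = ρ·σ_i/σ_m = 0.738 × 36.84 / 16.74 = 1.6241
E(R_Ivers) = R_f + β × MRP = 4.7545% + 1.6241 × 8.7273% = 18.93%

18.93%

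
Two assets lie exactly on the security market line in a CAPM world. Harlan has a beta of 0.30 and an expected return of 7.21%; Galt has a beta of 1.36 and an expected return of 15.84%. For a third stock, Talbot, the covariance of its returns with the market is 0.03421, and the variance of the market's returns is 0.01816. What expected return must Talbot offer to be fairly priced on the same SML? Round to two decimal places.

20.10%

MRP = (15.84% − 7.21%) / (1.36 − 0.30) = 8.1415%
R_f = 7.21% − 0.30 × 8.1415% = 4.7676%
β_Talbot = Cov / Var(R_m) = 0.03421 / 0.01816 = 1.8838
E(R_Talbot) = R_f + β × MRP = 4.7676% + 1.8838 × 8.1415% = 20.10%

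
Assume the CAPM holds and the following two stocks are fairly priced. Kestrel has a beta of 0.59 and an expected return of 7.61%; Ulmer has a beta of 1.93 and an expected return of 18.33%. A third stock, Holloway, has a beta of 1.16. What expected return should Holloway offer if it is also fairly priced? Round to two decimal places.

MRP (SML slope) = (18.33% − 7.61%) / (1.93 − 0.59) = 10.72% / 1.34 = 8.0000%
R_f (intercept) = 7.61% − 0.59 × 8.0000% = 2.8900%
E(R_Holloway) = R_f + β × MRP = 2.8900% + 1.16 × 8.0000% = 12.17%

12.17%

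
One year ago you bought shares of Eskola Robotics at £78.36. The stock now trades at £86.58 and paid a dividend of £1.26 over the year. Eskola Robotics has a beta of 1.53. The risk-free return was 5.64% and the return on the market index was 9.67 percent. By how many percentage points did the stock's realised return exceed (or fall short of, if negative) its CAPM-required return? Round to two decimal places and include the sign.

+0.29%

Realised HPR = (P1 + D1 − P0) / P0 = (86.58 + 1.26 − 78.36) / 78.36 = 9.48 / 78.36 = 12.0980%
MRP = 9.67% − 5.64% = 4.03%
CAPM required = R_f + β·MRP = 5.64% + 1.53 × 4.03% = 11.8059%
α = realised − required = 12.0980% − 11.8059% = +0.29%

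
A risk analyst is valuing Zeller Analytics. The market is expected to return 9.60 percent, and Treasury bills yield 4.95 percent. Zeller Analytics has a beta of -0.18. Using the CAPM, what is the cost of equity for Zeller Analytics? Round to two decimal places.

Market risk premium = E(R_m) − R_f = 9.60% − 4.95% = 4.65%
E(R) = R_f + β × MRP = 4.95% + -0.18 × 4.65% = 4.11%

4.11%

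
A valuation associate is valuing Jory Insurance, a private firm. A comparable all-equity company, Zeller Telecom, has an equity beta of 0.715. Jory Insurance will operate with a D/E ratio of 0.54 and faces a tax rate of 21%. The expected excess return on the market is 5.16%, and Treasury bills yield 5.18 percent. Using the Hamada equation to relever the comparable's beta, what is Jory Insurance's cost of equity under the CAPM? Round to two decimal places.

β_L = β_U × [1 + (1 − t)(D/E)] = 0.715 × [1 + (1 − 0.21) × 0.54]
    = 0.715 × [1 + 0.79 × 0.54] = 0.715 × 1.4266 = 1.0200
E(R) = R_f + β_L × MRP = 5.18% + 1.0200 × 5.16% = 10.44%

10.44%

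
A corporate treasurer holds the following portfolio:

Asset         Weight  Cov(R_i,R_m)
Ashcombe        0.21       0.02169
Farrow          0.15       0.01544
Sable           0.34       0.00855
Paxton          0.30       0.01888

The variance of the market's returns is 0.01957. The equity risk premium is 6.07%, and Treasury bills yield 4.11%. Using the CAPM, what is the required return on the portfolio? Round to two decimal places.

8.90%

β_Ashcombe = 0.02169 / 0.01957 = 1.1083
β_Farrow = 0.01544 / 0.01957 = 0.7890
β_Sable = 0.00855 / 0.01957 = 0.4369
β_Paxton = 0.01888 / 0.01957 = 0.9647
β_P = Σ w_i β_i = 0.21×1.1083 + 0.15×0.7890 + 0.34×0.4369 + 0.30×0.9647 = 0.7890
E(R_P) = R_f + β_P × MRP = 4.11% + 0.7890 × 6.07% = 8.90%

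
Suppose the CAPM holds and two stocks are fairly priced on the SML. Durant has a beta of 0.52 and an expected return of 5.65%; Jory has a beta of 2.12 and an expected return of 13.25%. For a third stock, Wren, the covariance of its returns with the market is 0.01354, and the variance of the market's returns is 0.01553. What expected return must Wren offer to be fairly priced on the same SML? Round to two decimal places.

MRP = (13.25% − 5.65%) / (2.12 − 0.52) = 4.7500%
R_f = 5.65% − 0.52 × 4.7500% = 3.1800%
β_Wren = Cov / Var(R_m) = 0.01354 / 0.01553 = 0.8719
E(R_Wren) = R_f + β × MRP = 3.1800% + 0.8719 × 4.7500% = 7.32%

7.32%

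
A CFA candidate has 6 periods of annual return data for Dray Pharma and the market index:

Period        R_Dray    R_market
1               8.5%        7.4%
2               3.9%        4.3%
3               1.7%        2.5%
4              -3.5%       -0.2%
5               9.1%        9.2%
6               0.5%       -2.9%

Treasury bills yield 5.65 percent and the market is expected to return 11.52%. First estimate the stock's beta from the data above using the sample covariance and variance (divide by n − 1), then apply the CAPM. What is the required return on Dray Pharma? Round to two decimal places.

11.22%

Mean R_i = (8.5 + 3.9 + 1.7 − 3.5 + 9.1 + 0.5) / 6 = 3.3667%
Mean R_m = (7.4 + 4.3 + 2.5 − 0.2 + 9.2 − 2.9) / 6 = 3.3833%
Σ(R_i − R̄_i)(R_m − R̄_m) = 98.5467  ⇒  Cov = 98.5467 / 5 = 19.7093
Σ(R_m − R̄_m)² = 103.9083  ⇒  Var(R_m) = 103.9083 / 5 = 20.7817
β = Cov / Var(R_m) = 19.7093 / 20.7817 = 0.9484
MRP = 11.52% − 5.65% = 5.87%
E(R) = R_f + β × MRP = 5.65% + 0.9484 × 5.87% = 11.22%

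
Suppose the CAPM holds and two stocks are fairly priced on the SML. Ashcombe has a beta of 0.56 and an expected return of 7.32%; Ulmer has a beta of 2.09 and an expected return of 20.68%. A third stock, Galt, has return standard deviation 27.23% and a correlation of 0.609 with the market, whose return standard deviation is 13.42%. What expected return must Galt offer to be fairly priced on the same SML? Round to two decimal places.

MRP = (20.68% − 7.32%) / (2.09 − 0.56) = 8.7320%
R_f = 7.32% − 0.56 × 8.7320% = 2.4301%
β_Galt = ρ·σ_i/σ_m = 0.609 × 27.23 / 13.42 = 1.2357
E(R_Galt) = R_f + β × MRP = 2.4301% + 1.2357 × 8.7320% = 13.22%

13.22%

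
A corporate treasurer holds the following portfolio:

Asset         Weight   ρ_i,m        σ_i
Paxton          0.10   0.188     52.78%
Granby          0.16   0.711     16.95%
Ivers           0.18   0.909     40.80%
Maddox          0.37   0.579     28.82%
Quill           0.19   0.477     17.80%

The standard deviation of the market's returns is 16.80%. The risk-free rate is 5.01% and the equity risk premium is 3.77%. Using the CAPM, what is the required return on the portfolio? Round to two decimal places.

8.91%

β_Paxton = 0.188 × 52.78% / 16.80% = 0.5906
β_Granby = 0.711 × 16.95% / 16.80% = 0.7173
β_Ivers = 0.909 × 40.80% / 16.80% = 2.2076
β_Maddox = 0.579 × 28.82% / 16.80% = 0.9933
β_Quill = 0.477 × 17.80% / 16.80% = 0.5054
β_P = Σ w_i β_i = 0.10×0.5906 + 0.16×0.7173 + 0.18×2.2076 + 0.37×0.9933 + 0.19×0.5054 = 1.0347
E(R_P) = R_f + β_P × MRP = 5.01% + 1.0347 × 3.77% = 8.91%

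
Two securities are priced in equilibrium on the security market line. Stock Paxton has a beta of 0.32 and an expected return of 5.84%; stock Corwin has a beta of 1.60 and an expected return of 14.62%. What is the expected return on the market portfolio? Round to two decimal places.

Both satisfy E(R) = R_f + β·MRP, so the slope of the SML is
MRP = (14.62% − 5.84%) / (1.60 − 0.32) = 8.78% / 1.28 = 6.8594%
R_f = E(R_Paxton) − β_Paxton·MRP = 5.84% − 0.32 × 6.8594% = 3.6450%
E(R_m) = R_f + MRP = 3.6450% + 6.8594% = 10.50%

10.50%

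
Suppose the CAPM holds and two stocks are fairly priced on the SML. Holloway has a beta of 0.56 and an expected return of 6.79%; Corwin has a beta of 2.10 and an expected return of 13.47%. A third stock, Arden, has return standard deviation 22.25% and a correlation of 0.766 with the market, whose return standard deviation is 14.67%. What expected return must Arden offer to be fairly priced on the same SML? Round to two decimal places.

9.40%

MRP = (13.47% − 6.79%) / (2.10 − 0.56) = 4.3377%
R_f = 6.79% − 0.56 × 4.3377% = 4.3609%
β_Arden = ρ·σ_i/σ_m = 0.766 × 22.25 / 14.67 = 1.1618
E(R_Arden) = R_f + β × MRP = 4.3609% + 1.1618 × 4.3377% = 9.40%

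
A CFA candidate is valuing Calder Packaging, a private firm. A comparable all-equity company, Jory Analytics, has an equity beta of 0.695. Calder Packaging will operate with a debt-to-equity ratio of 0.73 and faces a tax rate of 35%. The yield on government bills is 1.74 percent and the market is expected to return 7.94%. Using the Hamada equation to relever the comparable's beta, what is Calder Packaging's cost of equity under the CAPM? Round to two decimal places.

8.09%

β_L = β_U × [1 + (1 − t)(D/E)] = 0.695 × [1 + (1 − 0.35) × 0.73]
    = 0.695 × [1 + 0.65 × 0.73] = 0.695 × 1.4745 = 1.0248
MRP = 7.94% − 1.74% = 6.20%
E(R) = R_f + β_L × MRP = 1.74% + 1.0248 × 6.20% = 8.09%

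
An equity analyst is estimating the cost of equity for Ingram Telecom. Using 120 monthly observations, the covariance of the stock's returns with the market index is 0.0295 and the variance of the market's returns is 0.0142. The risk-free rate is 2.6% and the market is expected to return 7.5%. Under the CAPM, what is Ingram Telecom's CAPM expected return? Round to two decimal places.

β = Cov(R_i, R_m) / Var(R_m) = 0.0295 / 0.0142 = 2.0775
MRP = 7.5% − 2.6% = 4.90%
E(R) = R_f + β × MRP = 2.6% + 2.0775 × 4.9% = 12.78%

12.78%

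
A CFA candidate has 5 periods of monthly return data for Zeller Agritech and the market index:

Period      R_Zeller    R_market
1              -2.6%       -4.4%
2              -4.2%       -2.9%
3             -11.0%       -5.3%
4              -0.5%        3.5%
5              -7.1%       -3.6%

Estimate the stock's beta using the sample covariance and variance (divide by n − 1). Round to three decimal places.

0.844

Mean R_i = (-2.6 − 4.2 − 11.0 − 0.5 − 7.1) / 5 = -5.0800%
Mean R_m = (-4.4 − 2.9 − 5.3 + 3.5 − 3.6) / 5 = -2.5400%
Σ(R_i − R̄_i)(R_m − R̄_m) = 41.2140  ⇒  Cov = 41.2140 / 4 = 10.3035
Σ(R_m − R̄_m)² = 48.8120  ⇒  Var(R_m) = 48.8120 / 4 = 12.2030
β = Cov / Var(R_m) = 10.3035 / 12.2030 = 0.8443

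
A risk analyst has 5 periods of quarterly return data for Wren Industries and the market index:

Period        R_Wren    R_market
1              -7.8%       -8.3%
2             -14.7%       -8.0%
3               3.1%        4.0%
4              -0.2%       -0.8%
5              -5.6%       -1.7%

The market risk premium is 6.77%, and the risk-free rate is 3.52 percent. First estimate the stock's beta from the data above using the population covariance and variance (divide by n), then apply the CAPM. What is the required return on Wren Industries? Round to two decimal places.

11.61%

Mean R_i = (-7.8 − 14.7 + 3.1 − 0.2 − 5.6) / 5 = -5.0400%
Mean R_m = (-8.3 − 8.0 + 4.0 − 0.8 − 1.7) / 5 = -2.9600%
Σ(R_i − R̄_i)(R_m − R̄_m) = 129.8280  ⇒  Cov = 129.8280 / 5 = 25.9656
Σ(R_m − R̄_m)² = 108.6120  ⇒  Var(R_m) = 108.6120 / 5 = 21.7224
β = Cov / Var(R_m) = 25.9656 / 21.7224 = 1.1953
E(R) = R_f + β × MRP = 3.52% + 1.1953 × 6.77% = 11.61%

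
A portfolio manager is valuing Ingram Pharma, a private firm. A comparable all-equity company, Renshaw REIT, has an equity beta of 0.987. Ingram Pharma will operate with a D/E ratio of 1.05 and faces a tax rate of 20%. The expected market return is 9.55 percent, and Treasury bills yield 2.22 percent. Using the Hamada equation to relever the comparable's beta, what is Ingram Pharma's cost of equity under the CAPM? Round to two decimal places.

β_L = β_U × [1 + (1 − t)(D/E)] = 0.987 × [1 + (1 − 0.20) × 1.05]
    = 0.987 × [1 + 0.80 × 1.05] = 0.987 × 1.8400 = 1.8161
MRP = 9.55% − 2.22% = 7.33%
E(R) = R_f + β_L × MRP = 2.22% + 1.8161 × 7.33% = 15.53%

15.53%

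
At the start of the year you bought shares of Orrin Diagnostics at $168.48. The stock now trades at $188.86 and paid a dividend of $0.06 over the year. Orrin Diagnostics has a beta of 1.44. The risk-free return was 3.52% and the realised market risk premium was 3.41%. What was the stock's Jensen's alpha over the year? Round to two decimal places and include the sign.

+3.70%

Realised HPR = (P1 + D1 − P0) / P0 = (188.86 + 0.06 − 168.48) / 168.48 = 20.44 / 168.48 = 12.1320%
CAPM required = R_f + β·MRP = 3.52% + 1.44 × 3.41% = 8.4304%
α = realised − required = 12.1320% − 8.4304% = +3.70%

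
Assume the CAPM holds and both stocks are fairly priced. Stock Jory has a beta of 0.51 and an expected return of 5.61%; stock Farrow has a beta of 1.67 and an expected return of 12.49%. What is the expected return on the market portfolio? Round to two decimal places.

8.52%

Both satisfy E(R) = R_f + β·MRP, so the slope of the SML is
MRP = (12.49% − 5.61%) / (1.67 − 0.51) = 6.88% / 1.16 = 5.9310%
R_f = E(R_Jory) − β_Jory·MRP = 5.61% − 0.51 × 5.9310% = 2.5852%
E(R_m) = R_f + MRP = 2.5852% + 5.9310% = 8.52%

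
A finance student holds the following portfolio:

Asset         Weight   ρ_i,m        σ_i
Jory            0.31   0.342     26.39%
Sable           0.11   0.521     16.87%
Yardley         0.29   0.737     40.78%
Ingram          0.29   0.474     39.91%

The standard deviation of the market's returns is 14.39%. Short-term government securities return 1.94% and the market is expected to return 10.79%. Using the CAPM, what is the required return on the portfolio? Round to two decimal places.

β_Jory = 0.342 × 26.39% / 14.39% = 0.6272
β_Sable = 0.521 × 16.87% / 14.39% = 0.6108
β_Yardley = 0.737 × 40.78% / 14.39% = 2.0886
β_Ingram = 0.474 × 39.91% / 14.39% = 1.3146
β_P = Σ w_i β_i = 0.31×0.6272 + 0.11×0.6108 + 0.29×2.0886 + 0.29×1.3146 = 1.2485
MRP = 10.79% − 1.94% = 8.85%
E(R_P) = R_f + β_P × MRP = 1.94% + 1.2485 × 8.85% = 12.99%

12.99%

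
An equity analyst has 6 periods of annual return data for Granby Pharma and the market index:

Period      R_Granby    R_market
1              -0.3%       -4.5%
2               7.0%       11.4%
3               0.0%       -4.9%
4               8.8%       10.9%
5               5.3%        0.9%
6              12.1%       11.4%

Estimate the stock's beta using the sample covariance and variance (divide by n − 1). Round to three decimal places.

0.571

Mean R_i = (-0.3 + 7.0 + 0.0 + 8.8 + 5.3 + 12.1) / 6 = 5.4833%
Mean R_m = (-4.5 + 11.4 − 4.9 + 10.9 + 0.9 + 11.4) / 6 = 4.2000%
Σ(R_i − R̄_i)(R_m − R̄_m) = 181.6000  ⇒  Cov = 181.6000 / 5 = 36.3200
Σ(R_m − R̄_m)² = 317.9600  ⇒  Var(R_m) = 317.9600 / 5 = 63.5920
β = Cov / Var(R_m) = 36.3200 / 63.5920 = 0.5711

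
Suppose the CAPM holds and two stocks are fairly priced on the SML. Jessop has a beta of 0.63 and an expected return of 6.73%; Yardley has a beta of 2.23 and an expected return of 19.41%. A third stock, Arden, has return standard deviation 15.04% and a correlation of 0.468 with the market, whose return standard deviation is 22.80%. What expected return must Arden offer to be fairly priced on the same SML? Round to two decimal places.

4.18%

MRP = (19.41% − 6.73%) / (2.23 − 0.63) = 7.9250%
R_f = 6.73% − 0.63 × 7.9250% = 1.7373%
β_Arden = ρ·σ_i/σ_m = 0.468 × 15.04 / 22.80 = 0.3087
E(R_Arden) = R_f + β × MRP = 1.7373% + 0.3087 × 7.9250% = 4.18%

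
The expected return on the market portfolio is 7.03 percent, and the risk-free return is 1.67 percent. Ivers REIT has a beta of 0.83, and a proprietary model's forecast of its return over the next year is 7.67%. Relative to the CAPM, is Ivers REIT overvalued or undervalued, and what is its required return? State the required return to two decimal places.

Undervalued; required return 6.12%

MRP = 7.03% − 1.67% = 5.36%
Required return = R_f + β·MRP = 1.67% + 0.83 × 5.36% = 6.12%
Forecast 7.67% > required 6.12% → the stock plots above the SML → undervalued.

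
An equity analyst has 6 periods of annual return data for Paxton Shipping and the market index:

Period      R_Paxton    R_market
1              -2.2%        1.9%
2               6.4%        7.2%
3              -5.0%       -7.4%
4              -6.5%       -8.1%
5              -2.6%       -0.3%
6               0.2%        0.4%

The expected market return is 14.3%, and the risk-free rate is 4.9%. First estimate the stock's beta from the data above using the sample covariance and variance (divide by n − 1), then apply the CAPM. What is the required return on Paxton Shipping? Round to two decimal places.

Mean R_i = (-2.2 + 6.4 − 5.0 − 6.5 − 2.6 + 0.2) / 6 = -1.6167%
Mean R_m = (1.9 + 7.2 − 7.4 − 8.1 − 0.3 + 0.4) / 6 = -1.0500%
Σ(R_i − R̄_i)(R_m − R̄_m) = 122.2250  ⇒  Cov = 122.2250 / 5 = 24.4450
Σ(R_m − R̄_m)² = 169.4550  ⇒  Var(R_m) = 169.4550 / 5 = 33.8910
β = Cov / Var(R_m) = 24.4450 / 33.8910 = 0.7213
MRP = 14.3% − 4.9% = 9.40%
E(R) = R_f + β × MRP = 4.9% + 0.7213 × 9.4% = 11.68%

11.68%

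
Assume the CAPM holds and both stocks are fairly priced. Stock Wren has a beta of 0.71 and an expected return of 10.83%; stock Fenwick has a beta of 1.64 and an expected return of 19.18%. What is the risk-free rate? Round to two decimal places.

Both satisfy E(R) = R_f + β·MRP, so the slope of the SML is
MRP = (19.18% − 10.83%) / (1.64 − 0.71) = 8.35% / 0.93 = 8.9785%
R_f = E(R_Wren) − β_Wren·MRP = 10.83% − 0.71 × 8.9785% = 4.4553%

4.46%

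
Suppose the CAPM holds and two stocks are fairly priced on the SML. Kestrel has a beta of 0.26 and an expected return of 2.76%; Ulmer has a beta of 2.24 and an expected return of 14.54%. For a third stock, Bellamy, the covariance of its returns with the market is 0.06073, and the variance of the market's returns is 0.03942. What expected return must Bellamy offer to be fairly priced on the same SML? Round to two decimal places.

MRP = (14.54% − 2.76%) / (2.24 − 0.26) = 5.9495%
R_f = 2.76% − 0.26 × 5.9495% = 1.2131%
β_Bellamy = Cov / Var(R_m) = 0.06073 / 0.03942 = 1.5406
E(R_Bellamy) = R_f + β × MRP = 1.2131% + 1.5406 × 5.9495% = 10.38%

10.38%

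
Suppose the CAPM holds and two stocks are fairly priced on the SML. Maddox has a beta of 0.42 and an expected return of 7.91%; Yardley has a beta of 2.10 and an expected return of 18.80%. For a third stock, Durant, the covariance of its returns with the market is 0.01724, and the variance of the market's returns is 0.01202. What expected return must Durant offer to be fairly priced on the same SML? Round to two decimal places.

MRP = (18.80% − 7.91%) / (2.10 − 0.42) = 6.4821%
R_f = 7.91% − 0.42 × 6.4821% = 5.1875%
β_Durant = Cov / Var(R_m) = 0.01724 / 0.01202 = 1.4343
E(R_Durant) = R_f + β × MRP = 5.1875% + 1.4343 × 6.4821% = 14.48%

14.48%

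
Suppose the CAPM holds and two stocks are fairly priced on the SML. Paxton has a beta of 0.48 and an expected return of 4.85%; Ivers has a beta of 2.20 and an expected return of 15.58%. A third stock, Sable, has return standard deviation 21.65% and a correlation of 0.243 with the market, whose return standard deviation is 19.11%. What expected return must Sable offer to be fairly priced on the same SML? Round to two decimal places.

MRP = (15.58% − 4.85%) / (2.20 − 0.48) = 6.2384%
R_f = 4.85% − 0.48 × 6.2384% = 1.8556%
β_Sable = ρ·σ_i/σ_m = 0.243 × 21.65 / 19.11 = 0.2753
E(R_Sable) = R_f + β × MRP = 1.8556% + 0.2753 × 6.2384% = 3.57%

3.57%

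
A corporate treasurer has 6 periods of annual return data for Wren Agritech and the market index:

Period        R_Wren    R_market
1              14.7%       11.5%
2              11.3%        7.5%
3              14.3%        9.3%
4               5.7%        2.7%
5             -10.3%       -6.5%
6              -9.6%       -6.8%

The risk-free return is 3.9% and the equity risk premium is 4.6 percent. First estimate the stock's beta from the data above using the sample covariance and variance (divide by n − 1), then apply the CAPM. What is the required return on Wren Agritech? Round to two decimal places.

10.51%

Mean R_i = (14.7 + 11.3 + 14.3 + 5.7 − 10.3 − 9.6) / 6 = 4.3500%
Mean R_m = (11.5 + 7.5 + 9.3 + 2.7 − 6.5 − 6.8) / 6 = 2.9500%
Σ(R_i − R̄_i)(R_m − R̄_m) = 457.4150  ⇒  Cov = 457.4150 / 5 = 91.4830
Σ(R_m − R̄_m)² = 318.5550  ⇒  Var(R_m) = 318.5550 / 5 = 63.7110
β = Cov / Var(R_m) = 91.4830 / 63.7110 = 1.4359
E(R) = R_f + β × MRP = 3.9% + 1.4359 × 4.6% = 10.51%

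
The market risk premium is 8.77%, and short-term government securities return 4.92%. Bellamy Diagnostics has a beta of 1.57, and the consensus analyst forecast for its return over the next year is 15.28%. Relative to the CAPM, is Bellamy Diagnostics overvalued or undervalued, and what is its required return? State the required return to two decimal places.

Overvalued; required return 18.69%

Required return = R_f + β·MRP = 4.92% + 1.57 × 8.77% = 18.69%
Forecast 15.28% < required 18.69% → the stock plots below the SML → overvalued.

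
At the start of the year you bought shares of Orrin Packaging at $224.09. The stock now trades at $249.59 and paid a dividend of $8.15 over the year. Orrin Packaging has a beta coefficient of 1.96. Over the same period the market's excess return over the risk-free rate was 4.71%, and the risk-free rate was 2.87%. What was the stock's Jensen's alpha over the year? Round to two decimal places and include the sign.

+2.91%

Realised HPR = (P1 + D1 − P0) / P0 = (249.59 + 8.15 − 224.09) / 224.09 = 33.65 / 224.09 = 15.0163%
CAPM required = R_f + β·MRP = 2.87% + 1.96 × 4.71% = 12.1016%
α = realised − required = 15.0163% − 12.1016% = +2.91%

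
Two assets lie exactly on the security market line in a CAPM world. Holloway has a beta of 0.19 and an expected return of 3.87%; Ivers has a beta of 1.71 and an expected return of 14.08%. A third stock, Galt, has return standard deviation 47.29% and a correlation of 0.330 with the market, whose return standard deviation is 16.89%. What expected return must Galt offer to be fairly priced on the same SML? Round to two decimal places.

8.80%

MRP = (14.08% − 3.87%) / (1.71 − 0.19) = 6.7171%
R_f = 3.87% − 0.19 × 6.7171% = 2.5938%
β_Galt = ρ·σ_i/σ_m = 0.330 × 47.29 / 16.89 = 0.9240
E(R_Galt) = R_f + β × MRP = 2.5938% + 0.9240 × 6.7171% = 8.80%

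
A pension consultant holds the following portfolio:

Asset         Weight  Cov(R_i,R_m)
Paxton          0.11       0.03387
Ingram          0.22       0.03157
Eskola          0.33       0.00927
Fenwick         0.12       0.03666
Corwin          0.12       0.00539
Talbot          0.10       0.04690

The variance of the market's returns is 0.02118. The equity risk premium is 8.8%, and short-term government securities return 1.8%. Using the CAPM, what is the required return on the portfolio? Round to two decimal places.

11.55%

β_Paxton = 0.03387 / 0.02118 = 1.5992
β_Ingram = 0.03157 / 0.02118 = 1.4906
β_Eskola = 0.00927 / 0.02118 = 0.4377
β_Fenwick = 0.03666 / 0.02118 = 1.7309
β_Corwin = 0.00539 / 0.02118 = 0.2545
β_Talbot = 0.04690 / 0.02118 = 2.2144
β_P = Σ w_i β_i = 0.11×1.5992 + 0.22×1.4906 + 0.33×0.4377 + 0.12×1.7309 + 0.12×0.2545 + 0.10×2.2144 = 1.1080
E(R_P) = R_f + β_P × MRP = 1.8% + 1.1080 × 8.8% = 11.55%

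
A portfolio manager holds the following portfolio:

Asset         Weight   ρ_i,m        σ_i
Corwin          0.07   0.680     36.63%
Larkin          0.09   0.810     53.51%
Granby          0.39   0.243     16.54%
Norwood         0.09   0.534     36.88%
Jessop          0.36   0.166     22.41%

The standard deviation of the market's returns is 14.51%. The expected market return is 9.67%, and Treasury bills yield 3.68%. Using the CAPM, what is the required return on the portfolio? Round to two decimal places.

7.94%

β_Corwin = 0.680 × 36.63% / 14.51% = 1.7166
β_Larkin = 0.810 × 53.51% / 14.51% = 2.9871
β_Granby = 0.243 × 16.54% / 14.51% = 0.2770
β_Norwood = 0.534 × 36.88% / 14.51% = 1.3573
β_Jessop = 0.166 × 22.41% / 14.51% = 0.2564
β_P = Σ w_i β_i = 0.07×1.7166 + 0.09×2.9871 + 0.39×0.2770 + 0.09×1.3573 + 0.36×0.2564 = 0.7115
MRP = 9.67% − 3.68% = 5.99%
E(R_P) = R_f + β_P × MRP = 3.68% + 0.7115 × 5.99% = 7.94%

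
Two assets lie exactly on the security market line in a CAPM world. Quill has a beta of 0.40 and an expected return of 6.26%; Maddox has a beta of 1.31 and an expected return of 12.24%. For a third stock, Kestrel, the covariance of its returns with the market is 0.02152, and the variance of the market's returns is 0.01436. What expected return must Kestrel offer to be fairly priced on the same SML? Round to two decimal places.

13.48%

MRP = (12.24% − 6.26%) / (1.31 − 0.40) = 6.5714%
R_f = 6.26% − 0.40 × 6.5714% = 3.6314%
β_Kestrel = Cov / Var(R_m) = 0.02152 / 0.01436 = 1.4986
E(R_Kestrel) = R_f + β × MRP = 3.6314% + 1.4986 × 6.5714% = 13.48%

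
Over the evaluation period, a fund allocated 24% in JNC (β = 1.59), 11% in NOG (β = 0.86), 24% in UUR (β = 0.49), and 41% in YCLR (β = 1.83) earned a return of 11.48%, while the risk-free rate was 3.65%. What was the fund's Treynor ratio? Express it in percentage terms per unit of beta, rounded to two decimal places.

β_P = 0.24×1.59 + 0.11×0.86 + 0.24×0.49 + 0.41×1.83 = 1.3441
Treynor = (R_P − R_f) / β_P = (11.48% − 3.65%) / 1.3441 = 7.83% / 1.3441 = 5.83%

5.83%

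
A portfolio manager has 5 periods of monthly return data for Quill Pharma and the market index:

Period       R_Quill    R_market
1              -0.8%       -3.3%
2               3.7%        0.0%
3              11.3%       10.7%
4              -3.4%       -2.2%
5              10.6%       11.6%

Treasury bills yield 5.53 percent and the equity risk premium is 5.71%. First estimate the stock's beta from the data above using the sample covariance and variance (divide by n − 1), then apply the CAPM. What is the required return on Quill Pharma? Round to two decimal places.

Mean R_i = (-0.8 + 3.7 + 11.3 − 3.4 + 10.6) / 5 = 4.2800%
Mean R_m = (-3.3 + 0.0 + 10.7 − 2.2 + 11.6) / 5 = 3.3600%
Σ(R_i − R̄_i)(R_m − R̄_m) = 182.0860  ⇒  Cov = 182.0860 / 4 = 45.5215
Σ(R_m − R̄_m)² = 208.3320  ⇒  Var(R_m) = 208.3320 / 4 = 52.0830
β = Cov / Var(R_m) = 45.5215 / 52.0830 = 0.8740
E(R) = R_f + β × MRP = 5.53% + 0.8740 × 5.71% = 10.52%

10.52%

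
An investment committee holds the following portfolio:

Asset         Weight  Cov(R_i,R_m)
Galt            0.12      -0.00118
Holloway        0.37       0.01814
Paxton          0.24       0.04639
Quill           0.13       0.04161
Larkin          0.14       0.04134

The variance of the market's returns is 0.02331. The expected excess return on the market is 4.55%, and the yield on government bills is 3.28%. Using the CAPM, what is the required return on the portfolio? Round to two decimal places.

8.92%

β_Galt = -0.00118 / 0.02331 = -0.0506
β_Holloway = 0.01814 / 0.02331 = 0.7782
β_Paxton = 0.04639 / 0.02331 = 1.9901
β_Quill = 0.04161 / 0.02331 = 1.7851
β_Larkin = 0.04134 / 0.02331 = 1.7735
β_P = Σ w_i β_i = 0.12×-0.0506 + 0.37×0.7782 + 0.24×1.9901 + 0.13×1.7851 + 0.14×1.7735 = 1.2398
E(R_P) = R_f + β_P × MRP = 3.28% + 1.2398 × 4.55% = 8.92%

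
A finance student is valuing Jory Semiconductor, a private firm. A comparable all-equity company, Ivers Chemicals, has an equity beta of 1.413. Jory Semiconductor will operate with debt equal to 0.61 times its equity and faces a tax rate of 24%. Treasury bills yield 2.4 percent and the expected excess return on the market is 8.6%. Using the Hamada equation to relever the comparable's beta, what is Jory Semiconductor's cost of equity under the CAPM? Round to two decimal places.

β_L = β_U × [1 + (1 − t)(D/E)] = 1.413 × [1 + (1 − 0.24) × 0.61]
    = 1.413 × [1 + 0.76 × 0.61] = 1.413 × 1.4636 = 2.0681
E(R) = R_f + β_L × MRP = 2.4% + 2.0681 × 8.6% = 20.19%

20.19%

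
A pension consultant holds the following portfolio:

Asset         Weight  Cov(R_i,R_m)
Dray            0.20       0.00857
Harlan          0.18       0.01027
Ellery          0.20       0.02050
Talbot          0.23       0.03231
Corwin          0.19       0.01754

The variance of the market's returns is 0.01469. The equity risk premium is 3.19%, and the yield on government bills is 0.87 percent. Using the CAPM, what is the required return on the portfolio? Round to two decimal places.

4.87%

β_Dray = 0.00857 / 0.01469 = 0.5834
β_Harlan = 0.01027 / 0.01469 = 0.6991
β_Ellery = 0.02050 / 0.01469 = 1.3955
β_Talbot = 0.03231 / 0.01469 = 2.1995
β_Corwin = 0.01754 / 0.01469 = 1.1940
β_P = Σ w_i β_i = 0.20×0.5834 + 0.18×0.6991 + 0.20×1.3955 + 0.23×2.1995 + 0.19×1.1940 = 1.2544
E(R_P) = R_f + β_P × MRP = 0.87% + 1.2544 × 3.19% = 4.87%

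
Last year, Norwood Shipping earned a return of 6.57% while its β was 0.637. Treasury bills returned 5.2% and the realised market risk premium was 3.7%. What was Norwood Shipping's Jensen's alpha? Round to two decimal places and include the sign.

-0.99%

CAPM benchmark = R_f + β(R_m − R_f) = 5.2% + 0.637 × 3.7% = 7.5569%
α = actual − benchmark = 6.57% − 7.5569% = -0.99%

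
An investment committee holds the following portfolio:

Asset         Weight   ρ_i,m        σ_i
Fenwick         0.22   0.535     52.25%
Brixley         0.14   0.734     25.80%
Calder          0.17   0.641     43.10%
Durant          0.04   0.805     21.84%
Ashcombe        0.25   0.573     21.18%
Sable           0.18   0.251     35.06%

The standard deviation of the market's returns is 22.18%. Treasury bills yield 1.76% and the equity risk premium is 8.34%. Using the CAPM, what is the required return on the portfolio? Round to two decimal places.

β_Fenwick = 0.535 × 52.25% / 22.18% = 1.2603
β_Brixley = 0.734 × 25.80% / 22.18% = 0.8538
β_Calder = 0.641 × 43.10% / 22.18% = 1.2456
β_Durant = 0.805 × 21.84% / 22.18% = 0.7927
β_Ashcombe = 0.573 × 21.18% / 22.18% = 0.5472
β_Sable = 0.251 × 35.06% / 22.18% = 0.3968
β_P = Σ w_i β_i = 0.22×1.2603 + 0.14×0.8538 + 0.17×1.2456 + 0.04×0.7927 + 0.25×0.5472 + 0.18×0.3968 = 0.8485
E(R_P) = R_f + β_P × MRP = 1.76% + 0.8485 × 8.34% = 8.84%

8.84%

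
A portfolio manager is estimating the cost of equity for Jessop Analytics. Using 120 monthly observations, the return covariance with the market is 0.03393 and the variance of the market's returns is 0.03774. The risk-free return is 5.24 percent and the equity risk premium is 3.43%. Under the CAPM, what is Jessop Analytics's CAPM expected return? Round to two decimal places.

β = Cov(R_i, R_m) / Var(R_m) = 0.03393 / 0.03774 = 0.8990
E(R) = R_f + β × MRP = 5.24% + 0.8990 × 3.43% = 8.32%

8.32%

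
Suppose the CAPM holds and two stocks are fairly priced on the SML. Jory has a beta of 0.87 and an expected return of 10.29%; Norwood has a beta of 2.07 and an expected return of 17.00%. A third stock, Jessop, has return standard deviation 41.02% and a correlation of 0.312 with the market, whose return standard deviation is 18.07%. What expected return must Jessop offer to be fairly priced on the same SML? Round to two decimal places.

MRP = (17.00% − 10.29%) / (2.07 − 0.87) = 5.5917%
R_f = 10.29% − 0.87 × 5.5917% = 5.4252%
β_Jessop = ρ·σ_i/σ_m = 0.312 × 41.02 / 18.07 = 0.7083
E(R_Jessop) = R_f + β × MRP = 5.4252% + 0.7083 × 5.5917% = 9.39%

9.39%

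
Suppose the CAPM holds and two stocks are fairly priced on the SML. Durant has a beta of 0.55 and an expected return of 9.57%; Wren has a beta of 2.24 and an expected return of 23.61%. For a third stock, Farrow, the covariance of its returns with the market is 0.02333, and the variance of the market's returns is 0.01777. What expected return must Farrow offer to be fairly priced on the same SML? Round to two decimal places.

15.91%

MRP = (23.61% − 9.57%) / (2.24 − 0.55) = 8.3077%
R_f = 9.57% − 0.55 × 8.3077% = 5.0008%
β_Farrow = Cov / Var(R_m) = 0.02333 / 0.01777 = 1.3129
E(R_Farrow) = R_f + β × MRP = 5.0008% + 1.3129 × 8.3077% = 15.91%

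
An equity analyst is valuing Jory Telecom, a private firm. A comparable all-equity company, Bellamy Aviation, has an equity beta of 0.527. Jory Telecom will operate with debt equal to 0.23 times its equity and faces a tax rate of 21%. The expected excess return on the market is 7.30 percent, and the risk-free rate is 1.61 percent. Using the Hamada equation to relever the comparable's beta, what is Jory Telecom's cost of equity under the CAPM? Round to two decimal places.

6.16%

β_L = β_U × [1 + (1 − t)(D/E)] = 0.527 × [1 + (1 − 0.21) × 0.23]
    = 0.527 × [1 + 0.79 × 0.23] = 0.527 × 1.1817 = 0.6228
E(R) = R_f + β_L × MRP = 1.61% + 0.6228 × 7.30% = 6.16%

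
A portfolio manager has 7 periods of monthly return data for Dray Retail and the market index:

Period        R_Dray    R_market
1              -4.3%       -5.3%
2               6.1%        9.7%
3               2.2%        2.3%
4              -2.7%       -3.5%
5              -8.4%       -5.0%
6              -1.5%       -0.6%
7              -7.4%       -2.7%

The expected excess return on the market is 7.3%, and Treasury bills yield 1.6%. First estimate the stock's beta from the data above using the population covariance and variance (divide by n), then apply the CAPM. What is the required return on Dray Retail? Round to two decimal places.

7.99%

Mean R_i = (-4.3 + 6.1 + 2.2 − 2.7 − 8.4 − 1.5 − 7.4) / 7 = -2.2857%
Mean R_m = (-5.3 + 9.7 + 2.3 − 3.5 − 5.0 − 0.6 − 2.7) / 7 = -0.7286%
Σ(R_i − R̄_i)(R_m − R̄_m) = 147.6929  ⇒  Cov = 147.6929 / 7 = 21.0990
Σ(R_m − R̄_m)² = 168.6543  ⇒  Var(R_m) = 168.6543 / 7 = 24.0935
β = Cov / Var(R_m) = 21.0990 / 24.0935 = 0.8757
E(R) = R_f + β × MRP = 1.6% + 0.8757 × 7.3% = 7.99%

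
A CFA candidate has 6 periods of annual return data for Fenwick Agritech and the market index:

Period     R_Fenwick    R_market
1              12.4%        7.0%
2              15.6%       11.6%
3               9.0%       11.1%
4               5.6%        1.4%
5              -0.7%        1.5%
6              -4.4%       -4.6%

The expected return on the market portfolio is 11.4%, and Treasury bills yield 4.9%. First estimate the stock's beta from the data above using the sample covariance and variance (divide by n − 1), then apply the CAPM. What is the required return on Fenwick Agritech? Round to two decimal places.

Mean R_i = (12.4 + 15.6 + 9.0 + 5.6 − 0.7 − 4.4) / 6 = 6.2500%
Mean R_m = (7.0 + 11.6 + 11.1 + 1.4 + 1.5 − 4.6) / 6 = 4.6667%
Σ(R_i − R̄_i)(R_m − R̄_m) = 219.6900  ⇒  Cov = 219.6900 / 5 = 43.9380
Σ(R_m − R̄_m)² = 201.4733  ⇒  Var(R_m) = 201.4733 / 5 = 40.2947
β = Cov / Var(R_m) = 43.9380 / 40.2947 = 1.0904
MRP = 11.4% − 4.9% = 6.50%
E(R) = R_f + β × MRP = 4.9% + 1.0904 × 6.5% = 11.99%

11.99%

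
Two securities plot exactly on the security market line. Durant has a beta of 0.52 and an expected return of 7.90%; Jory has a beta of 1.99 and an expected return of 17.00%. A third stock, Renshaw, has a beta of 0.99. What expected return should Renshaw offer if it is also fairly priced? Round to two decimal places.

10.81%

MRP (SML slope) = (17.00% − 7.90%) / (1.99 − 0.52) = 9.10% / 1.47 = 6.1905%
R_f (intercept) = 7.90% − 0.52 × 6.1905% = 4.6809%
E(R_Renshaw) = R_f + β × MRP = 4.6809% + 0.99 × 6.1905% = 10.81%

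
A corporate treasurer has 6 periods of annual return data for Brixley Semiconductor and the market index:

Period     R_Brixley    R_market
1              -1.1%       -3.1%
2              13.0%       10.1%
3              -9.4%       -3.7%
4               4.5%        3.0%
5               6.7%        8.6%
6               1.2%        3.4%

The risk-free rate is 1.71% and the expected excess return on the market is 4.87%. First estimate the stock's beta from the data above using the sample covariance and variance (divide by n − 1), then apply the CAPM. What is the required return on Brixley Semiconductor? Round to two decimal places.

Mean R_i = (-1.1 + 13.0 − 9.4 + 4.5 + 6.7 + 1.2) / 6 = 2.4833%
Mean R_m = (-3.1 + 10.1 − 3.7 + 3.0 + 8.6 + 3.4) / 6 = 3.0500%
Σ(R_i − R̄_i)(R_m − R̄_m) = 199.2450  ⇒  Cov = 199.2450 / 5 = 39.8490
Σ(R_m − R̄_m)² = 164.0150  ⇒  Var(R_m) = 164.0150 / 5 = 32.8030
β = Cov / Var(R_m) = 39.8490 / 32.8030 = 1.2148
E(R) = R_f + β × MRP = 1.71% + 1.2148 × 4.87% = 7.63%

7.63%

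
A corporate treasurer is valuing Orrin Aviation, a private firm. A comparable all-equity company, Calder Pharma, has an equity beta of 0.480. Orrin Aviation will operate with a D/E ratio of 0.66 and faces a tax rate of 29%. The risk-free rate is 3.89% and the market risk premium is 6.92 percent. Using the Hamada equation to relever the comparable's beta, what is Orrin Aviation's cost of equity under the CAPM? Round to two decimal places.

8.77%

β_L = β_U × [1 + (1 − t)(D/E)] = 0.480 × [1 + (1 − 0.29) × 0.66]
    = 0.480 × [1 + 0.71 × 0.66] = 0.480 × 1.4686 = 0.7049
E(R) = R_f + β_L × MRP = 3.89% + 0.7049 × 6.92% = 8.77%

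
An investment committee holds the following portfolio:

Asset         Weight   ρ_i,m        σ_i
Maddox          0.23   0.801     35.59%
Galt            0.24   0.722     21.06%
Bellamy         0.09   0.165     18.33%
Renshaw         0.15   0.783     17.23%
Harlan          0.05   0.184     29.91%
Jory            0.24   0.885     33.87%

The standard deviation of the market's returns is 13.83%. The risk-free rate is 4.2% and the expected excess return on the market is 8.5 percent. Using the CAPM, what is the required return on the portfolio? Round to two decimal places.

16.47%

β_Maddox = 0.801 × 35.59% / 13.83% = 2.0613
β_Galt = 0.722 × 21.06% / 13.83% = 1.0994
β_Bellamy = 0.165 × 18.33% / 13.83% = 0.2187
β_Renshaw = 0.783 × 17.23% / 13.83% = 0.9755
β_Harlan = 0.184 × 29.91% / 13.83% = 0.3979
β_Jory = 0.885 × 33.87% / 13.83% = 2.1674
β_P = Σ w_i β_i = 0.23×2.0613 + 0.24×1.0994 + 0.09×0.2187 + 0.15×0.9755 + 0.05×0.3979 + 0.24×2.1674 = 1.4440
E(R_P) = R_f + β_P × MRP = 4.2% + 1.4440 × 8.5% = 16.47%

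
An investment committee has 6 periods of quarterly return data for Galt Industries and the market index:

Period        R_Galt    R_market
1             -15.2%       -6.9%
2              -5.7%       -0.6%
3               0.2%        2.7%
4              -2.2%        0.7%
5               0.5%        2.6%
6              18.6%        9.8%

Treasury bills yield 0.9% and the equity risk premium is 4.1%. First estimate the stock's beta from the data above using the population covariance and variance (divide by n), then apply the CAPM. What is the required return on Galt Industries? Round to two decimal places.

Mean R_i = (-15.2 − 5.7 + 0.2 − 2.2 + 0.5 + 18.6) / 6 = -0.6333%
Mean R_m = (-6.9 − 0.6 + 2.7 + 0.7 + 2.6 + 9.8) / 6 = 1.3833%
Σ(R_i − R̄_i)(R_m − R̄_m) = 296.1367  ⇒  Cov = 296.1367 / 6 = 49.3561
Σ(R_m − R̄_m)² = 147.0683  ⇒  Var(R_m) = 147.0683 / 6 = 24.5114
β = Cov / Var(R_m) = 49.3561 / 24.5114 = 2.0136
E(R) = R_f + β × MRP = 0.9% + 2.0136 × 4.1% = 9.16%

9.16%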